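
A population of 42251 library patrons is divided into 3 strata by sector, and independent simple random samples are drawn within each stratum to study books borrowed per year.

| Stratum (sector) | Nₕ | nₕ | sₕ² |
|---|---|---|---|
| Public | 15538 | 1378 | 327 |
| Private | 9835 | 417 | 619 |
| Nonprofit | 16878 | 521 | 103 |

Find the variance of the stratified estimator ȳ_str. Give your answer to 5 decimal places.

Var(ȳ_str) = Σₕ Wₕ²(1 − fₕ)sₕ²/nₕ with Wₕ = Nₕ/N, N = 42251.
Public: Wₕ = 0.36775461; term = 0.36775461²·(1 − 0.08868580)·327/1378 = 0.029247107.
Private: Wₕ = 0.23277556; term = 0.23277556²·(1 − 0.04239959)·619/417 = 0.077021799.
Nonprofit: Wₕ = 0.39946984; term = 0.39946984²·(1 − 0.03086859)·103/521 = 0.030573852.
Sum = 0.13684276.

0.13684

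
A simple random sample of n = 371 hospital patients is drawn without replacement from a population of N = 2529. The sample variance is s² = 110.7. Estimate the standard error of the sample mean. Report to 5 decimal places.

Under SRS without replacement, Var(ȳ) = (1 − f)·s²/n with f = n/N = 371/2529 = 0.14669830.
Var(ȳ) = (1 − 0.14669830)·110.7/371 = 0.85330170·0.29838275 = 0.25461051.
SE(ȳ) = √(0.25461051) = 0.50459.

0.50459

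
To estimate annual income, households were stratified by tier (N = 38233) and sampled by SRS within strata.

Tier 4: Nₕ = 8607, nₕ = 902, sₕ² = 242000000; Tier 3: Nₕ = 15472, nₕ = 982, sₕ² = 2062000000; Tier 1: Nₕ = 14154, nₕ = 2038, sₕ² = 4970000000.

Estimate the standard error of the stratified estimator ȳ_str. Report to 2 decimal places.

787.60

Var(ȳ_str) = Σₕ Wₕ²(1 − fₕ)sₕ²/nₕ with Wₕ = Nₕ/N, N = 38233.
Tier 4: Wₕ = 0.22511966; term = 0.22511966²·(1 − 0.10479842)·242000000/902 = 12171.848.
Tier 3: Wₕ = 0.40467659; term = 0.40467659²·(1 − 0.06346949)·2062000000/982 = 322044.04.
Tier 1: Wₕ = 0.37020375; term = 0.37020375²·(1 − 0.14398757)·4970000000/2038 = 286097.4.
Sum = 620313.29.
SE = √(620313.29) = 787.60.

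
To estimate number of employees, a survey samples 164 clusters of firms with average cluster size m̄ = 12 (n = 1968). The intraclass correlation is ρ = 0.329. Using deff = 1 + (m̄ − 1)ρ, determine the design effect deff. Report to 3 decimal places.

4.619

deff = 1 + (12 − 1)·0.329 = 1 + 3.619 = 4.619.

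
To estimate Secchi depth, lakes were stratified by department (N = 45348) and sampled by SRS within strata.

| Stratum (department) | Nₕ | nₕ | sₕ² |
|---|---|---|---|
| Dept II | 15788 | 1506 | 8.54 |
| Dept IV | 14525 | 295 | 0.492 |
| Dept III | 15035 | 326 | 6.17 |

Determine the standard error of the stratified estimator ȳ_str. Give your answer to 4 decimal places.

0.0531

Var(ȳ_str) = Σₕ Wₕ²(1 − fₕ)sₕ²/nₕ with Wₕ = Nₕ/N, N = 45348.
Dept II: Wₕ = 0.34815207; term = 0.34815207²·(1 − 0.09538890)·8.54/1506 = 6.217743 × 10^-4.
Dept IV: Wₕ = 0.32030079; term = 0.32030079²·(1 − 0.02030981)·0.492/295 = 1.676285 × 10^-4.
Dept III: Wₕ = 0.33154715; term = 0.33154715²·(1 − 0.02168274)·6.17/326 = 0.0020353442.
Sum = 0.002824747.
SE = √(0.002824747) = 0.0531.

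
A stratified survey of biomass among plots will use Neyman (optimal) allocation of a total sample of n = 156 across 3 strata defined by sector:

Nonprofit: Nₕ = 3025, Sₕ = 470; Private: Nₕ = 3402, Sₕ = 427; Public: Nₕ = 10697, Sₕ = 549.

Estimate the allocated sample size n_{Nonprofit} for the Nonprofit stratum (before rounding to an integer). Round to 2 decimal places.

Neyman allocation: nₕ = n·NₕSₕ / Σⱼ NⱼSⱼ.
Σ NⱼSⱼ = 3025·470 + 3402·427 + 10697·549 = 8.747057 × 10^6.
n_{Nonprofit} = 156·3025·470 / (8.747057 × 10^6) = 25.36.

25.36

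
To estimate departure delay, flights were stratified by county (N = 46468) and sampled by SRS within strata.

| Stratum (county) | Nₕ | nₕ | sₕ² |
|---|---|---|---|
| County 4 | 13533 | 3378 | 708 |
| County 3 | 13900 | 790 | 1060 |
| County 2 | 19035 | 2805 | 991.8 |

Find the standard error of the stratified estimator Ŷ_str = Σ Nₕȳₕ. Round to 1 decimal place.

Var(Ŷ_str) = Σₕ Nₕ²(1 − fₕ)sₕ²/nₕ.
County 4: 13533²·(1 − 3378/13533)·708/3378 = 2.8803656 × 10^7.
County 3: 13900²·(1 − 790/13900)·1060/790 = 2.445098 × 10^8.
County 2: 19035²·(1 − 2805/19035)·991.8/2805 = 1.0923521 × 10^8.
Sum = 3.8254867 × 10^8.
SE = √(3.8254867 × 10^8) = 19558.9.

19558.9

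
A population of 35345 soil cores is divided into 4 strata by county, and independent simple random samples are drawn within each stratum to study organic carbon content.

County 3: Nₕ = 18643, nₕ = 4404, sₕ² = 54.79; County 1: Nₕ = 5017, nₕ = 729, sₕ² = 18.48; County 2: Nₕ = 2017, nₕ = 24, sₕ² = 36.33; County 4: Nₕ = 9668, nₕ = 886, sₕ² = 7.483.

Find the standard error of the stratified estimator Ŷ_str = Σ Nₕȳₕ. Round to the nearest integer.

Var(Ŷ_str) = Σₕ Nₕ²(1 − fₕ)sₕ²/nₕ.
County 3: 18643²·(1 − 4404/18643)·54.79/4404 = 3.3025491 × 10^6.
County 1: 5017²·(1 − 729/5017)·18.48/729 = 545347.49.
County 2: 2017²·(1 − 24/2017)·36.33/24 = 6.0850949 × 10^6.
County 4: 9668²·(1 − 886/9668)·7.483/886 = 717087.41.
Sum = 1.0650079 × 10^7.
SE = √(1.0650079 × 10^7) = 3263.

3263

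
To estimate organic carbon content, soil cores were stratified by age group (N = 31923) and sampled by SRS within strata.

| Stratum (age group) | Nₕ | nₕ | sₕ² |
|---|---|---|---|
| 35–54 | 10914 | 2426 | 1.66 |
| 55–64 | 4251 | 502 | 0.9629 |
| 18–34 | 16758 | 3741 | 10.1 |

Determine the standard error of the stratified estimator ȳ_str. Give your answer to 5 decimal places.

Var(ȳ_str) = Σₕ Wₕ²(1 − fₕ)sₕ²/nₕ with Wₕ = Nₕ/N, N = 31923.
35–54: Wₕ = 0.34188516; term = 0.34188516²·(1 − 0.22228331)·1.66/2426 = 6.2201265 × 10^-5.
55–64: Wₕ = 0.13316418; term = 0.13316418²·(1 − 0.11808986)·0.9629/502 = 2.9996917 × 10^-5.
18–34: Wₕ = 0.52495066; term = 0.52495066²·(1 − 0.22323666)·10.1/3741 = 5.7790887 × 10^-4.
Sum = 6.7010705 × 10^-4.
SE = √(6.7010705 × 10^-4) = 0.02589.

0.02589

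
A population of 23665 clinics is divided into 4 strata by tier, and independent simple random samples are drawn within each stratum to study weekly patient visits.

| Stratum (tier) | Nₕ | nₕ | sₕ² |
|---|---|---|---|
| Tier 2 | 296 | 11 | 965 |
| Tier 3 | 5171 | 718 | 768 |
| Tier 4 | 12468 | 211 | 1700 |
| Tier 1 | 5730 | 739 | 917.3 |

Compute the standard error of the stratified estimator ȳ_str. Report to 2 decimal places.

1.52

Var(ȳ_str) = Σₕ Wₕ²(1 − fₕ)sₕ²/nₕ with Wₕ = Nₕ/N, N = 23665.
Tier 2: Wₕ = 0.01250792; term = 0.01250792²·(1 − 0.03716216)·965/11 = 0.013214727.
Tier 3: Wₕ = 0.21850835; term = 0.21850835²·(1 − 0.13885129)·768/718 = 0.043979571.
Tier 4: Wₕ = 0.52685400; term = 0.52685400²·(1 − 0.01692332)·1700/211 = 2.1985403.
Tier 1: Wₕ = 0.24212973; term = 0.24212973²·(1 − 0.12897033)·917.3/739 = 0.063386406.
Sum = 2.319121.
SE = √(2.319121) = 1.52.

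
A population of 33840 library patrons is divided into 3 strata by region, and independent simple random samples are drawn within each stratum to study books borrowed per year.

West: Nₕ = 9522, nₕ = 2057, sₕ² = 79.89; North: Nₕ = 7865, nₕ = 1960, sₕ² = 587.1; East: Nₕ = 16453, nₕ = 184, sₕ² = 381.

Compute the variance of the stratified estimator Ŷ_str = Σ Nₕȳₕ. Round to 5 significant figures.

Var(Ŷ_str) = Σₕ Nₕ²(1 − fₕ)sₕ²/nₕ.
West: 9522²·(1 − 2057/9522)·79.89/2057 = 2.7606803 × 10^6.
North: 7865²·(1 − 1960/7865)·587.1/1960 = 1.3911522 × 10^7.
East: 16453²·(1 − 184/16453)·381/184 = 5.5425945 × 10^8.
Sum = 5.7093165 × 10^8.

5.7093 × 10^8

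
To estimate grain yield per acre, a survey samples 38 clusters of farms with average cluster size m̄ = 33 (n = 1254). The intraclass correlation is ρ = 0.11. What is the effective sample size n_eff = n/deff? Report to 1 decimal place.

deff = 1 + (33 − 1)·0.11 = 1 + 3.52 = 4.52.
n_eff = 1254 / 4.52 = 277.4.

277.4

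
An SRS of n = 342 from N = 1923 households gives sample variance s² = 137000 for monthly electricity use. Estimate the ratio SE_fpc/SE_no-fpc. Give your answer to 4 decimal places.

f = n/N = 342/1923 = 0.17784711.
SE_no-fpc = √(s²/n) = 20.014615; SE_fpc = √((1−f)s²/n) = 18.147781.
Ratio = √(1−f) = 0.90672647.

0.9067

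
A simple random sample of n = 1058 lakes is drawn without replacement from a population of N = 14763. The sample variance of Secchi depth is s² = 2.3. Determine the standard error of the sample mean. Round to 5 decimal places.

Under SRS without replacement, Var(ȳ) = (1 − f)·s²/n with f = n/N = 1058/14763 = 0.07166565.
Var(ȳ) = (1 − 0.07166565)·2.3/1058 = 0.92833435·0.002173913 = 0.0020181182.
SE(ȳ) = √(0.0020181182) = 0.04492.

0.04492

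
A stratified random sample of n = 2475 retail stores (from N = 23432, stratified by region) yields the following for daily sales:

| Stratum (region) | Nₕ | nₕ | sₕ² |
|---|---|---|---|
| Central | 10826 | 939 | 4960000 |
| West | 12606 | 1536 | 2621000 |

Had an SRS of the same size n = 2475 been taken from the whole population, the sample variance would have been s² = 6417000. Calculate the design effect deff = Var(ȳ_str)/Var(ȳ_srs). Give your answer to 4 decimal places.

0.6311

Var(ȳ_str) = Σ Wₕ²(1−fₕ)sₕ²/nₕ with Wₕ = Nₕ/23432:
  Central: (10826/23432)²·(1−939/10826)·4960000/939 = 1029.7455
  West: (12606/23432)²·(1−1536/12606)·2621000/1536 = 433.6926
  → Var(ȳ_str) = 1463.4381.
Var(ȳ_srs) = (1 − 2475/23432)·6417000/2475 = 2318.871.
deff = 1463.4381 / 2318.871 = 0.6311.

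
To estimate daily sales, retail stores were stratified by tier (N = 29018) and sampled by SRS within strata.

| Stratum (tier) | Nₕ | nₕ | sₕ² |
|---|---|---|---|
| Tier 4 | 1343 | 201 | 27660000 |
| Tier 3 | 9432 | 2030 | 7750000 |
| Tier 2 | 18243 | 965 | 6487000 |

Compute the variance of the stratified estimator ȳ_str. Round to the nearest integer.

3084

Var(ȳ_str) = Σₕ Wₕ²(1 − fₕ)sₕ²/nₕ with Wₕ = Nₕ/N, N = 29018.
Tier 4: Wₕ = 0.04628162; term = 0.04628162²·(1 − 0.14966493)·27660000/201 = 250.64745.
Tier 3: Wₕ = 0.32503963; term = 0.32503963²·(1 − 0.21522477)·7750000/2030 = 316.53635.
Tier 2: Wₕ = 0.62867875; term = 0.62867875²·(1 − 0.05289700)·6487000/965 = 2516.3518.
Sum = 3083.5356.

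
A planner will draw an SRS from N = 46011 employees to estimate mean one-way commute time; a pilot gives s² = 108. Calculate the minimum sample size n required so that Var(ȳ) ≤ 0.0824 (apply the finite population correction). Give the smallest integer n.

Without fpc, n₀ = s²/D = 108/0.0824 = 1310.6796.
With fpc, (1 − n/N)·s²/n ≤ D requires n ≥ n₀/(1 + n₀/N) = 1310.6796/(1 + 1310.6796/46011) = 1274.3774.
Rounding up, n = 1275.

1275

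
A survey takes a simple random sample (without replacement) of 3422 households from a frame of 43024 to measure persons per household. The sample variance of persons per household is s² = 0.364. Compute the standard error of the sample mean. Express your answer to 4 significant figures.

0.009895

Under SRS without replacement, Var(ȳ) = (1 − f)·s²/n with f = n/N = 3422/43024 = 0.07953700.
Var(ȳ) = (1 − 0.07953700)·0.364/3422 = 0.92046300·1.0637054 × 10^-4 = 9.7910149 × 10^-5.
SE(ȳ) = √(9.7910149 × 10^-5) = 0.009895.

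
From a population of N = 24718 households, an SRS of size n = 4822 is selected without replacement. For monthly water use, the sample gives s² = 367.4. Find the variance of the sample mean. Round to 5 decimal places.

Under SRS without replacement, Var(ȳ) = (1 − f)·s²/n with f = n/N = 4822/24718 = 0.19508051.
Var(ȳ) = (1 − 0.19508051)·367.4/4822 = 0.80491949·0.076192451 = 0.061328789.

0.06133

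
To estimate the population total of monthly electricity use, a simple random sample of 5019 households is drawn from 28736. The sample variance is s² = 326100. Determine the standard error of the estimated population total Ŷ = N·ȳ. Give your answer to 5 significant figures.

210430

Var(Ŷ) = N²·Var(ȳ) = N²·(1 − n/N)·s²/n.
f = 5019/28736 = 0.17465896; Var(ȳ) = 0.82534104·326100/5019 = 53.624967.
Var(Ŷ) = 28736² · 53.624967 = 4.4281229 × 10^10.
SE(Ŷ) = √(4.4281229 × 10^10) = 210430.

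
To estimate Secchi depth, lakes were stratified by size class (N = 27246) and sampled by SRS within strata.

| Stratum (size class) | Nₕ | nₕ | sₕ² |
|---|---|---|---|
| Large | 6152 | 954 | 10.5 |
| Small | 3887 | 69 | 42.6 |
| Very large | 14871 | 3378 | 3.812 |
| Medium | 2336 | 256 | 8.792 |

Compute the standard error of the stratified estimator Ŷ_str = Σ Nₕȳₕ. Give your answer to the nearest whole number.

3142

Var(Ŷ_str) = Σₕ Nₕ²(1 − fₕ)sₕ²/nₕ.
Large: 6152²·(1 − 954/6152)·10.5/954 = 351960.18.
Small: 3887²·(1 − 69/3887)·42.6/69 = 9.1624364 × 10^6.
Very large: 14871²·(1 − 3378/14871)·3.812/3378 = 192870.95.
Medium: 2336²·(1 − 256/2336)·8.792/256 = 166872.16.
Sum = 9.8741397 × 10^6.
SE = √(9.8741397 × 10^6) = 3142.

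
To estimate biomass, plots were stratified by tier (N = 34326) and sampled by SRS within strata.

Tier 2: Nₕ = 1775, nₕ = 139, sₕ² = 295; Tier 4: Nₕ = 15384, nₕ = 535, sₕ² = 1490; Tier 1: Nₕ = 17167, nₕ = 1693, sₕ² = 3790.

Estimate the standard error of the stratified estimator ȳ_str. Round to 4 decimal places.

Var(ȳ_str) = Σₕ Wₕ²(1 − fₕ)sₕ²/nₕ with Wₕ = Nₕ/N, N = 34326.
Tier 2: Wₕ = 0.05171007; term = 0.05171007²·(1 − 0.07830986)·295/139 = 0.0052304912.
Tier 4: Wₕ = 0.44817340; term = 0.44817340²·(1 − 0.03477639)·1490/535 = 0.53994879.
Tier 1: Wₕ = 0.50011653; term = 0.50011653²·(1 − 0.09861944)·3790/1693 = 0.50469948.
Sum = 1.0498788.
SE = √(1.0498788) = 1.0246.

1.0246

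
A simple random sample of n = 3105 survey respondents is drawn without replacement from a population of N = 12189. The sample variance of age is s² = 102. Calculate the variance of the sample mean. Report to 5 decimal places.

0.02448

Under SRS without replacement, Var(ȳ) = (1 − f)·s²/n with f = n/N = 3105/12189 = 0.25473788.
Var(ȳ) = (1 − 0.25473788)·102/3105 = 0.74526212·0.032850242 = 0.024482041.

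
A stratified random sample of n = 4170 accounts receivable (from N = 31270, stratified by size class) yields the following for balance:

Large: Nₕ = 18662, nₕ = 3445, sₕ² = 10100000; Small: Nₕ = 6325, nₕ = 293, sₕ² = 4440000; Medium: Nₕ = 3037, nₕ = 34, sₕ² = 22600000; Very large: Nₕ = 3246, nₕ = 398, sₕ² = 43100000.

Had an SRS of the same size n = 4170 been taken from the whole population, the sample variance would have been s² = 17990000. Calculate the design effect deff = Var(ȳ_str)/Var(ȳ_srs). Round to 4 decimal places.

Var(ȳ_str) = Σ Wₕ²(1−fₕ)sₕ²/nₕ with Wₕ = Nₕ/31270:
  Large: (18662/31270)²·(1−3445/18662)·10100000/3445 = 851.45875
  Small: (6325/31270)²·(1−293/6325)·4440000/293 = 591.26402
  Medium: (3037/31270)²·(1−34/3037)·22600000/34 = 6199.7458
  Very large: (3246/31270)²·(1−398/3246)·43100000/398 = 1023.8278
  → Var(ȳ_str) = 8666.2964.
Var(ȳ_srs) = (1 − 4170/31270)·17990000/4170 = 3738.8369.
deff = 8666.2964 / 3738.8369 = 2.3179.

2.3179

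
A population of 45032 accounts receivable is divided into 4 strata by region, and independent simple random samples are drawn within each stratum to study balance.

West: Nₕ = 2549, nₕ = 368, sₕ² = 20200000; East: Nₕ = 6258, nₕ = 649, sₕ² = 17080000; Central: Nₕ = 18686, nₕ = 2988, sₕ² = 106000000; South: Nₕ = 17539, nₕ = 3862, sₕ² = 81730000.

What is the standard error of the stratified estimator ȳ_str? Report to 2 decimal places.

90.78

Var(ȳ_str) = Σₕ Wₕ²(1 − fₕ)sₕ²/nₕ with Wₕ = Nₕ/N, N = 45032.
West: Wₕ = 0.05660419; term = 0.05660419²·(1 − 0.14437034)·20200000/368 = 150.4827.
East: Wₕ = 0.13896785; term = 0.13896785²·(1 − 0.10370725)·17080000/649 = 455.53494.
Central: Wₕ = 0.41494937; term = 0.41494937²·(1 − 0.15990581)·106000000/2988 = 5131.4898.
South: Wₕ = 0.38947859; term = 0.38947859²·(1 − 0.22019499)·81730000/3862 = 2503.355.
Sum = 8240.8624.
SE = √(8240.8624) = 90.78.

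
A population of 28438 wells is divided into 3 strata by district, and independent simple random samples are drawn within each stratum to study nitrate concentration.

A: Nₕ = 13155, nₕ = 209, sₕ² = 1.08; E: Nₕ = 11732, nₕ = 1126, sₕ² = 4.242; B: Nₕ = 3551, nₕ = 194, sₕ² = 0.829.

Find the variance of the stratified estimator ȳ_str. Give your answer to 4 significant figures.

0.001731

Var(ȳ_str) = Σₕ Wₕ²(1 − fₕ)sₕ²/nₕ with Wₕ = Nₕ/N, N = 28438.
A: Wₕ = 0.46258527; term = 0.46258527²·(1 − 0.01588750)·1.08/209 = 0.0010881927.
E: Wₕ = 0.41254659; term = 0.41254659²·(1 − 0.09597682)·4.242/1126 = 5.7963934 × 10^-4.
B: Wₕ = 0.12486813; term = 0.12486813²·(1 − 0.05463250)·0.829/194 = 6.298784 × 10^-5.
Sum = 0.0017308199.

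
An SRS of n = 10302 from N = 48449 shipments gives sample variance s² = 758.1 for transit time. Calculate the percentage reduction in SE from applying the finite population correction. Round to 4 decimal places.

11.2665

f = n/N = 10302/48449 = 0.21263597.
SE_no-fpc = √(s²/n) = 0.27127044; SE_fpc = √((1−f)s²/n) = 0.24070785.
Ratio = √(1−f) = 0.88733536. Reduction = 100·(1 − 0.88733536) = 11.2665%.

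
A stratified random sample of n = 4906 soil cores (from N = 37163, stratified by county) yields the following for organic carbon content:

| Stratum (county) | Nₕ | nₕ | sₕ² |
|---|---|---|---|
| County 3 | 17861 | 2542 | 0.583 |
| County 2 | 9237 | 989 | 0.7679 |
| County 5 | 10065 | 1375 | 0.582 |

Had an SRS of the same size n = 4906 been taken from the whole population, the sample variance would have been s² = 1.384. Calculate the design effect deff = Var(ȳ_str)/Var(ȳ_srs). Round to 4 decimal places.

Var(ȳ_str) = Σ Wₕ²(1−fₕ)sₕ²/nₕ with Wₕ = Nₕ/37163:
  County 3: (17861/37163)²·(1−2542/17861)·0.583/2542 = 4.5436792 × 10^-5
  County 2: (9237/37163)²·(1−989/9237)·0.7679/989 = 4.2831811 × 10^-5
  County 5: (10065/37163)²·(1−1375/10065)·0.582/1375 = 2.6806018 × 10^-5
  → Var(ȳ_str) = 1.1507462 × 10^-4.
Var(ȳ_srs) = (1 − 4906/37163)·1.384/4906 = 2.448622 × 10^-4.
deff = (1.1507462 × 10^-4) / (2.448622 × 10^-4) = 0.4700.

0.4700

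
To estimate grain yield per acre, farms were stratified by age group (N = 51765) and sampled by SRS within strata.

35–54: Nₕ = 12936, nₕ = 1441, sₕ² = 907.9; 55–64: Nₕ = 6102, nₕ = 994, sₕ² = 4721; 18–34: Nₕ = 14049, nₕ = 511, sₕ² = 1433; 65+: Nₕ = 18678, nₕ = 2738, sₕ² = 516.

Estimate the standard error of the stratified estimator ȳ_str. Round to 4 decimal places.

Var(ȳ_str) = Σₕ Wₕ²(1 − fₕ)sₕ²/nₕ with Wₕ = Nₕ/N, N = 51765.
35–54: Wₕ = 0.24989858; term = 0.24989858²·(1 − 0.11139456)·907.9/1441 = 0.034963152.
55–64: Wₕ = 0.11787888; term = 0.11787888²·(1 − 0.16289741)·4721/994 = 0.055245673.
18–34: Wₕ = 0.27139959; term = 0.27139959²·(1 − 0.03637270)·1433/511 = 0.19904569.
65+: Wₕ = 0.36082295; term = 0.36082295²·(1 − 0.14658957)·516/2738 = 0.020939317.
Sum = 0.31019383.
SE = √(0.31019383) = 0.5570.

0.5570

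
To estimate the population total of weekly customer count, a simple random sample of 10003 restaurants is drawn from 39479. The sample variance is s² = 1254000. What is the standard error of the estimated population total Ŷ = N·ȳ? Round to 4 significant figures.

Var(Ŷ) = N²·Var(ȳ) = N²·(1 − n/N)·s²/n.
f = 10003/39479 = 0.25337521; Var(ȳ) = 0.74662479·1254000/10003 = 93.598669.
Var(Ŷ) = 39479² · 93.598669 = 1.4588208 × 10^11.
SE(Ŷ) = √(1.4588208 × 10^11) = 381900.

381900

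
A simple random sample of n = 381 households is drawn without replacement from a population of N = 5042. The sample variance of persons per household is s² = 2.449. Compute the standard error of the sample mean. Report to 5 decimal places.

0.07709

Under SRS without replacement, Var(ȳ) = (1 − f)·s²/n with f = n/N = 381/5042 = 0.07556525.
Var(ȳ) = (1 − 0.07556525)·2.449/381 = 0.92443475·0.0064278215 = 0.0059421016.
SE(ȳ) = √(0.0059421016) = 0.07709.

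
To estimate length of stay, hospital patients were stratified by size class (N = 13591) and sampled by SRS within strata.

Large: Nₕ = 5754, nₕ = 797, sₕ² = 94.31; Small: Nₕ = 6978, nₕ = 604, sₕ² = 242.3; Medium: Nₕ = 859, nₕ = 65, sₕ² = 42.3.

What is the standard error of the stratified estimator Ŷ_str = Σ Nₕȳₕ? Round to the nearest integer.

4654

Var(Ŷ_str) = Σₕ Nₕ²(1 − fₕ)sₕ²/nₕ.
Large: 5754²·(1 − 797/5754)·94.31/797 = 3.3751121 × 10^6.
Small: 6978²·(1 − 604/6978)·242.3/604 = 1.7842656 × 10^7.
Medium: 859²·(1 − 65/859)·42.3/65 = 443854.55.
Sum = 2.1661623 × 10^7.
SE = √(2.1661623 × 10^7) = 4654.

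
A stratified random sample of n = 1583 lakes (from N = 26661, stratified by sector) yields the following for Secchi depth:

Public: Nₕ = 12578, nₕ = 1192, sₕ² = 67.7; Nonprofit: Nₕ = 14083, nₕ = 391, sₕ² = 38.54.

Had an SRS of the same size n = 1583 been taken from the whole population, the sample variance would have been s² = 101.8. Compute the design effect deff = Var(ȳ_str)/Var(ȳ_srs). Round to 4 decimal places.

0.6312

Var(ȳ_str) = Σ Wₕ²(1−fₕ)sₕ²/nₕ with Wₕ = Nₕ/26661:
  Public: (12578/26661)²·(1−1192/12578)·67.7/1192 = 0.011443064
  Nonprofit: (14083/26661)²·(1−391/14083)·38.54/391 = 0.026738938
  → Var(ȳ_str) = 0.038182002.
Var(ȳ_srs) = (1 − 1583/26661)·101.8/1583 = 0.060489964.
deff = 0.038182002 / 0.060489964 = 0.6312.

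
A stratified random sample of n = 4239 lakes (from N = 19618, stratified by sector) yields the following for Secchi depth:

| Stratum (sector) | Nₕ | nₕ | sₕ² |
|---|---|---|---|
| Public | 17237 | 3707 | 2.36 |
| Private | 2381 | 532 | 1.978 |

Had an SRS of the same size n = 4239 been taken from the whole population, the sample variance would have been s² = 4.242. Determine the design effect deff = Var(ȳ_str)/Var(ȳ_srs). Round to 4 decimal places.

Var(ȳ_str) = Σ Wₕ²(1−fₕ)sₕ²/nₕ with Wₕ = Nₕ/19618:
  Public: (17237/19618)²·(1−3707/17237)·2.36/3707 = 3.8577976 × 10^-4
  Private: (2381/19618)²·(1−532/2381)·1.978/532 = 4.2530599 × 10^-5
  → Var(ȳ_str) = 4.2831036 × 10^-4.
Var(ȳ_srs) = (1 − 4239/19618)·4.242/4239 = 7.8447772 × 10^-4.
deff = (4.2831036 × 10^-4) / (7.8447772 × 10^-4) = 0.5460.

0.5460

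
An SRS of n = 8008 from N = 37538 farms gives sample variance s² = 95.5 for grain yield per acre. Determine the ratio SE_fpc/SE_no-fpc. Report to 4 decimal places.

f = n/N = 8008/37538 = 0.21333049.
SE_no-fpc = √(s²/n) = 0.10920428; SE_fpc = √((1−f)s²/n) = 0.09685807.
Ratio = √(1−f) = 0.88694391.

0.8869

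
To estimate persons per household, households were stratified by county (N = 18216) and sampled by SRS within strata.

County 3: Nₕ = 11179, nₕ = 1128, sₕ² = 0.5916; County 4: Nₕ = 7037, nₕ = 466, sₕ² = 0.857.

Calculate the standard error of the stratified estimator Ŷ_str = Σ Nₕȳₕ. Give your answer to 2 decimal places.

379.43

Var(Ŷ_str) = Σₕ Nₕ²(1 − fₕ)sₕ²/nₕ.
County 3: 11179²·(1 − 1128/11179)·0.5916/1128 = 58929.302.
County 4: 7037²·(1 − 466/7037)·0.857/466 = 85038.173.
Sum = 143967.48.
SE = √(143967.48) = 379.43.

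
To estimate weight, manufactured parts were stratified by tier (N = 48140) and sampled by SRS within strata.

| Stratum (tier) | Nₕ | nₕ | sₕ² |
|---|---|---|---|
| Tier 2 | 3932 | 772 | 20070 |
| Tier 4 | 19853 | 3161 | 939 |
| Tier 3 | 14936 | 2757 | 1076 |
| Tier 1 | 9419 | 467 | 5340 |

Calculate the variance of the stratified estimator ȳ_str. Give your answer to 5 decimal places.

Var(ȳ_str) = Σₕ Wₕ²(1 − fₕ)sₕ²/nₕ with Wₕ = Nₕ/N, N = 48140.
Tier 2: Wₕ = 0.08167844; term = 0.08167844²·(1 − 0.19633774)·20070/772 = 0.13938579.
Tier 4: Wₕ = 0.41240133; term = 0.41240133²·(1 − 0.15922027)·939/3161 = 0.04247794.
Tier 3: Wₕ = 0.31026174; term = 0.31026174²·(1 − 0.18458757)·1076/2757 = 0.030634392.
Tier 1: Wₕ = 0.19565850; term = 0.19565850²·(1 − 0.04958063)·5340/467 = 0.4160419.
Sum = 0.62854002.

0.62854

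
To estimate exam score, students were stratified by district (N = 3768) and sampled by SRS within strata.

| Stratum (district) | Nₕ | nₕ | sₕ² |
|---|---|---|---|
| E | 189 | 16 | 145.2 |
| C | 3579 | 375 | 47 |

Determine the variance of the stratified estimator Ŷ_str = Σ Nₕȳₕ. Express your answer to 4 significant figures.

1.734 × 10^6

Var(Ŷ_str) = Σₕ Nₕ²(1 − fₕ)sₕ²/nₕ.
E: 189²·(1 − 16/189)·145.2/16 = 296725.27.
C: 3579²·(1 − 375/3579)·47/375 = 1.4372119 × 10^6.
Sum = 1.7339372 × 10^6.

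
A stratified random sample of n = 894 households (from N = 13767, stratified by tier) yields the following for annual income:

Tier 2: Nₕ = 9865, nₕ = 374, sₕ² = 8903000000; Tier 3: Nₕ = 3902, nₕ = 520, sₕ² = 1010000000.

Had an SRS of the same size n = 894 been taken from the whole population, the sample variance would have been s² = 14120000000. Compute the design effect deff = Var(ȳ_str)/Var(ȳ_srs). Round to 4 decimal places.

0.8054

Var(ȳ_str) = Σ Wₕ²(1−fₕ)sₕ²/nₕ with Wₕ = Nₕ/13767:
  Tier 2: (9865/13767)²·(1−374/9865)·8903000000/374 = 1.1759672 × 10^7
  Tier 3: (3902/13767)²·(1−520/3902)·1010000000/520 = 135238.48
  → Var(ȳ_str) = 1.189491 × 10^7.
Var(ȳ_srs) = (1 − 894/13767)·14120000000/894 = 1.4768542 × 10^7.
deff = (1.189491 × 10^7) / (1.4768542 × 10^7) = 0.8054.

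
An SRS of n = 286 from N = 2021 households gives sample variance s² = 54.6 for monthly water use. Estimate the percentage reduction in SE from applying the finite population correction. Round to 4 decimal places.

f = n/N = 286/2021 = 0.14151410.
SE_no-fpc = √(s²/n) = 0.43693145; SE_fpc = √((1−f)s²/n) = 0.40483671.
Ratio = √(1−f) = 0.92654514. Reduction = 100·(1 − 0.92654514) = 7.3455%.

7.3455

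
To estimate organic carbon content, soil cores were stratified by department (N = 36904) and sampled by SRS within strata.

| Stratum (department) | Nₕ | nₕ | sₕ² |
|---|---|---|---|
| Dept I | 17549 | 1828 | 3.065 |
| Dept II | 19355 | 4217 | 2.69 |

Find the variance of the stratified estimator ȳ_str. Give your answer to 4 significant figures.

4.769 × 10^-4

Var(ȳ_str) = Σₕ Wₕ²(1 − fₕ)sₕ²/nₕ with Wₕ = Nₕ/N, N = 36904.
Dept I: Wₕ = 0.47553111; term = 0.47553111²·(1 − 0.10416548)·3.065/1828 = 3.3965651 × 10^-4.
Dept II: Wₕ = 0.52446889; term = 0.52446889²·(1 − 0.21787652)·2.69/4217 = 1.3723455 × 10^-4.
Sum = 4.7689106 × 10^-4.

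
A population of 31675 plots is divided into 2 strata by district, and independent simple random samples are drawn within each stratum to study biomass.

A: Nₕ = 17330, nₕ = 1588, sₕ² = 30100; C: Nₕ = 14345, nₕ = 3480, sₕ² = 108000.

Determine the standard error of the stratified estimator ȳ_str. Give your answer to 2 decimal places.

Var(ȳ_str) = Σₕ Wₕ²(1 − fₕ)sₕ²/nₕ with Wₕ = Nₕ/N, N = 31675.
A: Wₕ = 0.54711918; term = 0.54711918²·(1 − 0.09163301)·30100/1588 = 5.1539621.
C: Wₕ = 0.45288082; term = 0.45288082²·(1 − 0.24259324)·108000/3480 = 4.821049.
Sum = 9.9750111.
SE = √(9.9750111) = 3.16.

3.16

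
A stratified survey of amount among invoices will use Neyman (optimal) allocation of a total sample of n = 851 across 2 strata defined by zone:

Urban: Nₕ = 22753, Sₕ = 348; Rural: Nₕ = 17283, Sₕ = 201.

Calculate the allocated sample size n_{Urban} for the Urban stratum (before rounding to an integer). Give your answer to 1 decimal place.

Neyman allocation: nₕ = n·NₕSₕ / Σⱼ NⱼSⱼ.
Σ NⱼSⱼ = 22753·348 + 17283·201 = 1.1391927 × 10^7.
n_{Urban} = 851·22753·348 / (1.1391927 × 10^7) = 591.5.

591.5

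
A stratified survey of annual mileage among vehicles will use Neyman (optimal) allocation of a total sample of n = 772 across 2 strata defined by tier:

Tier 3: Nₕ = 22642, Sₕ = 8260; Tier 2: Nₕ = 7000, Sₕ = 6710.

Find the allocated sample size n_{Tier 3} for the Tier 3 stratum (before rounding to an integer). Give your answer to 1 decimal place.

617.0

Neyman allocation: nₕ = n·NₕSₕ / Σⱼ NⱼSⱼ.
Σ NⱼSⱼ = 22642·8260 + 7000·6710 = 2.3399292 × 10^8.
n_{Tier 3} = 772·22642·8260 / (2.3399292 × 10^8) = 617.0.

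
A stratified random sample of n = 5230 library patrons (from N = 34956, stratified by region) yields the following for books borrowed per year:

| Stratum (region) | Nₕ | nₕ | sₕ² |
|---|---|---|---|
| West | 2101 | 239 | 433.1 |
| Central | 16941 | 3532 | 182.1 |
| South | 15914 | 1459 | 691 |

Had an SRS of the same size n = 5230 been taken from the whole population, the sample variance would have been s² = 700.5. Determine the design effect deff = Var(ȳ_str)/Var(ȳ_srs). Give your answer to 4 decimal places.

0.9179

Var(ȳ_str) = Σ Wₕ²(1−fₕ)sₕ²/nₕ with Wₕ = Nₕ/34956:
  West: (2101/34956)²·(1−239/2101)·433.1/239 = 0.0058016637
  Central: (16941/34956)²·(1−3532/16941)·182.1/3532 = 0.0095847596
  South: (15914/34956)²·(1−1459/15914)·691/1459 = 0.089161372
  → Var(ȳ_str) = 0.1045478.
Var(ȳ_srs) = (1 − 5230/34956)·700.5/5230 = 0.11389934.
deff = 0.1045478 / 0.11389934 = 0.9179.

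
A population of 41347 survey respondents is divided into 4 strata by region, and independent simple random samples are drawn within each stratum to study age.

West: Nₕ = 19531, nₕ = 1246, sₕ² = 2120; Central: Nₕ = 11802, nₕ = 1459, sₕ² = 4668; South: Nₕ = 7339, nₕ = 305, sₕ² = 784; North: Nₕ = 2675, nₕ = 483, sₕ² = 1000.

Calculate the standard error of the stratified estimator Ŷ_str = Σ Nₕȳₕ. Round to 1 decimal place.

33808.5

Var(Ŷ_str) = Σₕ Nₕ²(1 − fₕ)sₕ²/nₕ.
West: 19531²·(1 − 1246/19531)·2120/1246 = 6.0762728 × 10^8.
Central: 11802²·(1 − 1459/11802)·4668/1459 = 3.9055094 × 10^8.
South: 7339²·(1 − 305/7339)·784/305 = 1.3269528 × 10^8.
North: 2675²·(1 − 483/2675)·1000/483 = 1.2139959 × 10^7.
Sum = 1.1430135 × 10^9.
SE = √(1.1430135 × 10^9) = 33808.5.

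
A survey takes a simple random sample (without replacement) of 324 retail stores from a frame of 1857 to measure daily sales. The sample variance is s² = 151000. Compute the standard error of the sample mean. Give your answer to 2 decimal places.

19.61

Under SRS without replacement, Var(ȳ) = (1 − f)·s²/n with f = n/N = 324/1857 = 0.17447496.
Var(ȳ) = (1 − 0.17447496)·151000/324 = 0.82552504·466.04938 = 384.73544.
SE(ȳ) = √(384.73544) = 19.61.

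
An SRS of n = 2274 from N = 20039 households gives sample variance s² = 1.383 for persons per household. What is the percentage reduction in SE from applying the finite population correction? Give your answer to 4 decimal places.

f = n/N = 2274/20039 = 0.11347872.
SE_no-fpc = √(s²/n) = 0.024661294; SE_fpc = √((1−f)s²/n) = 0.023219905.
Ratio = √(1−f) = 0.94155259. Reduction = 100·(1 − 0.94155259) = 5.8447%.

5.8447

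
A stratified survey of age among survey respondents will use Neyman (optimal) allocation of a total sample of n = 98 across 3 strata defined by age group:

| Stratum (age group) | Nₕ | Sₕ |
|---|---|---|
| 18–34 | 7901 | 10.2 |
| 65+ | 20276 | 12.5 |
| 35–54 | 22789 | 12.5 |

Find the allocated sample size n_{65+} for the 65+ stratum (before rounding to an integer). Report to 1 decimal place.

Neyman allocation: nₕ = n·NₕSₕ / Σⱼ NⱼSⱼ.
Σ NⱼSⱼ = 7901·10.2 + 20276·12.5 + 22789·12.5 = 618902.7.
n_{65+} = 98·20276·12.5 / 618902.7 = 40.1.

40.1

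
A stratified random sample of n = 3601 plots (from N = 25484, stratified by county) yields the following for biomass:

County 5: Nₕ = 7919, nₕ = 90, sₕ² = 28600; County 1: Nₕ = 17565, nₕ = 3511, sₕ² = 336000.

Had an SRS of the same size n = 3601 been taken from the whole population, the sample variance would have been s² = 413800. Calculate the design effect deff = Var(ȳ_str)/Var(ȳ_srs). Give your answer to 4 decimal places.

Var(ȳ_str) = Σ Wₕ²(1−fₕ)sₕ²/nₕ with Wₕ = Nₕ/25484:
  County 5: (7919/25484)²·(1−90/7919)·28600/90 = 30.336465
  County 1: (17565/25484)²·(1−3511/17565)·336000/3511 = 36.376538
  → Var(ȳ_str) = 66.713003.
Var(ȳ_srs) = (1 − 3601/25484)·413800/3601 = 98.674885.
deff = 66.713003 / 98.674885 = 0.6761.

0.6761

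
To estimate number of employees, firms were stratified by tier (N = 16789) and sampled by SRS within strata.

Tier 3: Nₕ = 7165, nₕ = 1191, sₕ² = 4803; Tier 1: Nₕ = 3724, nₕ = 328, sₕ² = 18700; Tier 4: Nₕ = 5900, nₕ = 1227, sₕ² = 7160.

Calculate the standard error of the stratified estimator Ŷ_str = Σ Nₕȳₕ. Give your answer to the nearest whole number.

32473

Var(Ŷ_str) = Σₕ Nₕ²(1 − fₕ)sₕ²/nₕ.
Tier 3: 7165²·(1 − 1191/7165)·4803/1191 = 1.7261647 × 10^8.
Tier 1: 3724²·(1 − 328/3724)·18700/328 = 7.2101636 × 10^8.
Tier 4: 5900²·(1 − 1227/5900)·7160/1227 = 1.6088526 × 10^8.
Sum = 1.0545181 × 10^9.
SE = √(1.0545181 × 10^9) = 32473.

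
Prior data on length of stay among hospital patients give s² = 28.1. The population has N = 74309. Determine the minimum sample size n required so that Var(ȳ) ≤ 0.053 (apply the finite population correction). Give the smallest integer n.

Without fpc, n₀ = s²/D = 28.1/0.053 = 530.1887.
With fpc, (1 − n/N)·s²/n ≤ D requires n ≥ n₀/(1 + n₀/N) = 530.1887/(1 + 530.1887/74309) = 526.4326.
Rounding up, n = 527.

527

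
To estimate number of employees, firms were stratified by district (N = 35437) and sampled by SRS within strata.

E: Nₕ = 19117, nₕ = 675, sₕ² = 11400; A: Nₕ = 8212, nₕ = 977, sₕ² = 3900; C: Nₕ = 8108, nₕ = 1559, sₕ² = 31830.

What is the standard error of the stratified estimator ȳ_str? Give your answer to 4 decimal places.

2.4070

Var(ȳ_str) = Σₕ Wₕ²(1 − fₕ)sₕ²/nₕ with Wₕ = Nₕ/N, N = 35437.
E: Wₕ = 0.53946440; term = 0.53946440²·(1 − 0.03530889)·11400/675 = 4.7414911.
A: Wₕ = 0.23173519; term = 0.23173519²·(1 − 0.11897224)·3900/977 = 0.18886158.
C: Wₕ = 0.22880041; term = 0.22880041²·(1 − 0.19227923)·31830/1559 = 0.86330719.
Sum = 5.7936599.
SE = √(5.7936599) = 2.4070.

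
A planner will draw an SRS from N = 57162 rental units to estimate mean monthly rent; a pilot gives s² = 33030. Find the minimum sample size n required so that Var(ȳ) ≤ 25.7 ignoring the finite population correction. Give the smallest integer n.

1286

Without fpc, n₀ = s²/D = 33030/25.7 = 1285.2140.
Rounding up, n = 1286.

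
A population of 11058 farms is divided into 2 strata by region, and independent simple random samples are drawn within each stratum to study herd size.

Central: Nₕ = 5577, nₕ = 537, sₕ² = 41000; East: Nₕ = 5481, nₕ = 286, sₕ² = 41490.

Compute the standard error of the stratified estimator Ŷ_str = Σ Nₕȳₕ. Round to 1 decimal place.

79225.9

Var(Ŷ_str) = Σₕ Nₕ²(1 − fₕ)sₕ²/nₕ.
Central: 5577²·(1 − 537/5577)·41000/537 = 2.1460545 × 10^9.
East: 5481²·(1 − 286/5481)·41490/286 = 4.1306914 × 10^9.
Sum = 6.2767459 × 10^9.
SE = √(6.2767459 × 10^9) = 79225.9.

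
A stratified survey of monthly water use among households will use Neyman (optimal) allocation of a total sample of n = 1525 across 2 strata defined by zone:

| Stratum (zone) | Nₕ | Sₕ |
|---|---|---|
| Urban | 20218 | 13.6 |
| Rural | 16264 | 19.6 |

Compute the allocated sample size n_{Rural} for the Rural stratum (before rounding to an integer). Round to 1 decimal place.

818.8

Neyman allocation: nₕ = n·NₕSₕ / Σⱼ NⱼSⱼ.
Σ NⱼSⱼ = 20218·13.6 + 16264·19.6 = 593739.2.
n_{Rural} = 1525·16264·19.6 / 593739.2 = 818.8.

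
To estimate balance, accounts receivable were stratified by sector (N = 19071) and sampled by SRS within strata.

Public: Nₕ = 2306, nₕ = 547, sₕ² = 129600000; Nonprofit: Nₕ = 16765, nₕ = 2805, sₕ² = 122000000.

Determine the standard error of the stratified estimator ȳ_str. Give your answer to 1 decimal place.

175.0

Var(ȳ_str) = Σₕ Wₕ²(1 − fₕ)sₕ²/nₕ with Wₕ = Nₕ/N, N = 19071.
Public: Wₕ = 0.12091657; term = 0.12091657²·(1 − 0.23720729)·129600000/547 = 2642.3837.
Nonprofit: Wₕ = 0.87908343; term = 0.87908343²·(1 − 0.16731285)·122000000/2805 = 27987.816.
Sum = 30630.2.
SE = √(30630.2) = 175.0.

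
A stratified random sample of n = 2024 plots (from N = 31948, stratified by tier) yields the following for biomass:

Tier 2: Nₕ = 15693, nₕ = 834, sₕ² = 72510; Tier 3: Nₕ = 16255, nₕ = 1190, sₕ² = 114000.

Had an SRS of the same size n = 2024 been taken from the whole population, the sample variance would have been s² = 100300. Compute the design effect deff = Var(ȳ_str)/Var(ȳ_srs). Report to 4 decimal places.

Var(ȳ_str) = Σ Wₕ²(1−fₕ)sₕ²/nₕ with Wₕ = Nₕ/31948:
  Tier 2: (15693/31948)²·(1−834/15693)·72510/834 = 19.862781
  Tier 3: (16255/31948)²·(1−1190/16255)·114000/1190 = 22.984055
  → Var(ȳ_str) = 42.846836.
Var(ȳ_srs) = (1 − 2024/31948)·100300/2024 = 46.415859.
deff = 42.846836 / 46.415859 = 0.9231.

0.9231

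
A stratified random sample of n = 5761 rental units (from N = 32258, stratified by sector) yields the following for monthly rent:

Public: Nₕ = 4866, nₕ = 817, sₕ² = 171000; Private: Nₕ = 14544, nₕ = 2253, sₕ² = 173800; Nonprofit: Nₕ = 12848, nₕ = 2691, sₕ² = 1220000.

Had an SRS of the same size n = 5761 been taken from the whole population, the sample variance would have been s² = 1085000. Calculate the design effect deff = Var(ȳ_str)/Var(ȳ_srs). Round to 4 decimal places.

Var(ȳ_str) = Σ Wₕ²(1−fₕ)sₕ²/nₕ with Wₕ = Nₕ/32258:
  Public: (4866/32258)²·(1−817/4866)·171000/817 = 3.9629543
  Private: (14544/32258)²·(1−2253/14544)·173800/2253 = 13.252103
  Nonprofit: (12848/32258)²·(1−2691/12848)·1220000/2691 = 56.855468
  → Var(ȳ_str) = 74.070525.
Var(ȳ_srs) = (1 − 5761/32258)·1085000/5761 = 154.70029.
deff = 74.070525 / 154.70029 = 0.4788.

0.4788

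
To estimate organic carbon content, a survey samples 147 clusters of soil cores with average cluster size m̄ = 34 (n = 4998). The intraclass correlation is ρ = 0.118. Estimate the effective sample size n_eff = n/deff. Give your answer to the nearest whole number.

1021

deff = 1 + (34 − 1)·0.118 = 1 + 3.894 = 4.894.
n_eff = 4998 / 4.894 = 1021.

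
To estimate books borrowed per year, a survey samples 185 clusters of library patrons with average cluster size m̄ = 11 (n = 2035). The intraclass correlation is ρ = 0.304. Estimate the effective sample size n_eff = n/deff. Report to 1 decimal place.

deff = 1 + (11 − 1)·0.304 = 1 + 3.04 = 4.04.
n_eff = 2035 / 4.04 = 503.7.

503.7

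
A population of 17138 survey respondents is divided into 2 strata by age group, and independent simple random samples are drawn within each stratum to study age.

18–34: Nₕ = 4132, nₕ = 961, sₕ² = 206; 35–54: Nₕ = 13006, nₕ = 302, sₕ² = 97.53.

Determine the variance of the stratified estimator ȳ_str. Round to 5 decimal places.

Var(ȳ_str) = Σₕ Wₕ²(1 − fₕ)sₕ²/nₕ with Wₕ = Nₕ/N, N = 17138.
18–34: Wₕ = 0.24110165; term = 0.24110165²·(1 − 0.23257502)·206/961 = 0.0095626907.
35–54: Wₕ = 0.75889835; term = 0.75889835²·(1 − 0.02322005)·97.53/302 = 0.18167503.
Sum = 0.19123772.

0.19124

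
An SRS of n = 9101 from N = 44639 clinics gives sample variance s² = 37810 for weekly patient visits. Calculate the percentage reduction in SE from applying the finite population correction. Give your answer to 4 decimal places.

10.7744

f = n/N = 9101/44639 = 0.20388002.
SE_no-fpc = √(s²/n) = 2.0382562; SE_fpc = √((1−f)s²/n) = 1.8186455.
Ratio = √(1−f) = 0.89225556. Reduction = 100·(1 − 0.89225556) = 10.7744%.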